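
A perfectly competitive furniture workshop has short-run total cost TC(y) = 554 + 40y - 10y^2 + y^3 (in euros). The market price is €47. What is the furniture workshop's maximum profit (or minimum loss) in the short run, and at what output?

AVC = 40 - 10y + y^2; min AVC = €15 at y = 5. Since P = €47 ≥ min AVC, the firm produces.
With MC = 40 - 20y + 3y^2, P = MC on the upward-sloping part at y* = 7.
TR = 47·7 = 329. TC = 554 + 133 = 687. Profit = 329 − 687 = -€358.
That loss of €358 beats the €554 the firm would lose by shutting down; producing recovers €196 of fixed cost.

Profit = -€358 at y = 7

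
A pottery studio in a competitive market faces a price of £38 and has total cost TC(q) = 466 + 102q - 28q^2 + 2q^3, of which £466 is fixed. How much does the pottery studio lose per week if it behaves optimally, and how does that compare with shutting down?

AVC = 102 - 28q + 2q^2 has its minimum £4 at q = 7; price £38 clears that bar, so the firm operates.
With MC = 102 - 56q + 6q^2, P = MC on the upward-sloping part at q* = 8.
TR = 38·8 = 304. TC = 466 + 48 = 514. Profit = 304 − 514 = -£210.
That loss of £210 beats the £466 the firm would lose by shutting down; producing recovers £256 of fixed cost.

Profit = -£210 at q = 8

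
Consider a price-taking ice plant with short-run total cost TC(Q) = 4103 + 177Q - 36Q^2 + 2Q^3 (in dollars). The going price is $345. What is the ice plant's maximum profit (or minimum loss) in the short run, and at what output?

AVC = 177 - 36Q + 2Q^2; min AVC = $15 at Q = 9. Since P = $345 ≥ min AVC, the firm produces.
With MC = 177 - 72Q + 6Q^2, P = MC on the upward-sloping part at Q* = 14.
TR = 345·14 = 4830. TC = 4103 + 910 = 5013. Profit = 4830 − 5013 = -$183.
By producing, the firm covers all variable cost plus $3920 of fixed cost; shutting down would lose the full $4103.

Profit = -$183 at Q = 14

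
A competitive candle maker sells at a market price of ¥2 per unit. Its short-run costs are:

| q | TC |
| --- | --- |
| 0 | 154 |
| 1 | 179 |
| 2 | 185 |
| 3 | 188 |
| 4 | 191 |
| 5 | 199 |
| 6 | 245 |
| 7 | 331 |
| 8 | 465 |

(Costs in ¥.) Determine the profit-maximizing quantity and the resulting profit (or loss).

Profit at each row (π = 2q − TC): q=0: -154; q=1: -177; q=2: -181; q=3: -182; q=4: -183; q=5: -189; q=6: -233; q=7: -317; q=8: -449.
Profit is highest at q = 0. Equivalently, the lowest AVC in the table is 45/5 ≈ ¥9 at q = 5, and P = ¥2 falls below it — price never covers variable cost, so the firm shuts down and loses only its fixed cost.

q = 0 (shut down); profit = -¥154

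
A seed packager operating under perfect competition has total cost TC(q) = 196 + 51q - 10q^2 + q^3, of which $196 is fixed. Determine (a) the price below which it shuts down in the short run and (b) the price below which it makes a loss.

Shutdown price = min AVC. AVC = 51 - 10q + q^2, with vertex at q = 5 and minimum $26.
ATC = 196/q + 51 - 10q + q^2. Setting dATC/dq = −196/q^2 − 10 + 2q = 0 gives q = 7 (since 2·7^3 − 10·7^2 = 196).
min ATC = 196/7 + 51 − 10·7 + 7^2 = $58. That is the break-even price.
Between these two prices the firm operates at a loss; above $58 it earns a profit.

Shutdown price = $26; break-even price = $58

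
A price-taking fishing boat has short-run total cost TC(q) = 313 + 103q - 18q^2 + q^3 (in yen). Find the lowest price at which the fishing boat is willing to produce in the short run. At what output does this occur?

The shutdown price is the minimum of AVC. VC = 103q - 18q^2 + q^3, so AVC = 103 - 18q + q^2.
dAVC/dq = -18 + 2q = 0 gives q = 9. min AVC = 103 - 18·9 + 9^2 = 22.
For P < ¥22 the firm produces nothing.

¥22 per unit, at q = 9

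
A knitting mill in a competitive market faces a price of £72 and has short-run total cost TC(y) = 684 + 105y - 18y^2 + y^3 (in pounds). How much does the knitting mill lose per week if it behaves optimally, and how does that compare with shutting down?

AVC = 105 - 18y + y^2 has its minimum £24 at y = 9; price £72 clears that bar, so the firm operates.
MC = 105 - 36y + 3y^2. Setting P = MC and taking the root on the rising branch gives y* = 11.
TR = 72·11 = 792. TC = 684 + 308 = 992. Profit = 792 − 992 = -£200.
Shutting down would mean losing the fixed cost of £684, so operating at a loss of £200 is better by £484.

Profit = -£200 at y = 11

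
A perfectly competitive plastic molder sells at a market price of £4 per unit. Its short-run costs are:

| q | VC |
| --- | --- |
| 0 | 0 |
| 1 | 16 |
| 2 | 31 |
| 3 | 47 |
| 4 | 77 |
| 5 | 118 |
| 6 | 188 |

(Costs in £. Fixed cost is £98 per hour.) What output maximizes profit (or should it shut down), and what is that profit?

Tabulate TR − TC: q=0: -98; q=1: -110; q=2: -121; q=3: -133; q=4: -159; q=5: -196; q=6: -262.
Profit is highest at q = 0. Equivalently, the lowest AVC in the table is 31/2 ≈ £15.50 at q = 2, and P = £4 falls below it — price never covers variable cost, so the firm shuts down and loses only its fixed cost.

q = 0 (shut down); profit = -£98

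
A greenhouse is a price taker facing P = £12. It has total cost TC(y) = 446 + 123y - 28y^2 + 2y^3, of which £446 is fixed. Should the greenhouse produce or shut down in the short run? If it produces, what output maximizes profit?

Variable cost is VC = 123y - 28y^2 + 2y^3, so AVC = VC/y = 123 - 28y + 2y^2 and MC = dTC/dy = 123 - 56y + 6y^2.
AVC hits its minimum where MC = AVC, at y = 7, giving min AVC = 123 - 28·7 + 2·7^2 = £25.
Since P = £12 < min AVC = £25, price fails to cover variable cost at any output.
Shutting down limits the loss to fixed cost, £446.

Shut down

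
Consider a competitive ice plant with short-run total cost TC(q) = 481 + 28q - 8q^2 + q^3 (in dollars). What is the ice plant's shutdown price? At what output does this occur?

The shutdown price is the minimum of AVC. VC = 28q - 8q^2 + q^3, so AVC = 28 - 8q + q^2.
dAVC/dq = -8 + 2q = 0 gives q = 4. min AVC = 28 - 8·4 + 4^2 = 12.
The firm shuts down for any P below $12.

$12 per unit, at q = 4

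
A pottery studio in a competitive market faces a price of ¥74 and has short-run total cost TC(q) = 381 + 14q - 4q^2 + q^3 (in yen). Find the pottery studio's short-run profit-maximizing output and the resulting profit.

AVC = 14 - 4q + q^2 has its minimum ¥10 at q = 2; price ¥74 clears that bar, so the firm operates.
MC = 14 - 8q + 3q^2. Setting P = MC and taking the root on the rising branch gives q* = 6.
TR = 74·6 = 444. TC = 381 + 156 = 537. Profit = 444 − 537 = -¥93.
That loss of ¥93 beats the ¥381 the firm would lose by shutting down; producing recovers ¥288 of fixed cost.

Profit = -¥93 at q = 6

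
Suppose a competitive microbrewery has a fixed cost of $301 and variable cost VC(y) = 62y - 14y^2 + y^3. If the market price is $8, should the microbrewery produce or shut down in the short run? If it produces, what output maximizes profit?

Shut down

From TC, MC = TC'(y) = 62 - 28y + 3y^2 and AVC = VC/y = 62 - 14y + y^2.
AVC is minimized where dAVC/dy = -14 + 2y = 0, at y = 7; min AVC = 62 - 14·7 + 7^2 = $13.
P = $8 lies below min AVC = $13; no output level covers variable cost.
Shutting down limits the loss to fixed cost, $301.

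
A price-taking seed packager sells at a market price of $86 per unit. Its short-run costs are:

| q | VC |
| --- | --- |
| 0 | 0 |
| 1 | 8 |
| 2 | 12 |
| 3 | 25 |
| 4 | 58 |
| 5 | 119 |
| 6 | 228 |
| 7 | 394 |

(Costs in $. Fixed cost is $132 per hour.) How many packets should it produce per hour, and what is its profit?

q = 5; profit = $179

Compute π = P·q − TC at each output: q=0: -132; q=1: -54; q=2: 28; q=3: 101; q=4: 154; q=5: 179; q=6: 156; q=7: 76.
Profit is maximized at q = 5. AVC there is 119/5 = $23.80 ≤ P, so producing beats shutting down (which would give -$132).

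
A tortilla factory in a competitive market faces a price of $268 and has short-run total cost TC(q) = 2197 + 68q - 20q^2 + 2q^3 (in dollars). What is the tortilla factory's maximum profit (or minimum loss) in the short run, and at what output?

AVC = 68 - 20q + 2q^2 has its minimum $18 at q = 5; price $268 clears that bar, so the firm operates.
With MC = 68 - 40q + 6q^2, P = MC on the upward-sloping part at q* = 10.
TR = 268·10 = 2680. TC = 2197 + 680 = 2877. Profit = 2680 − 2877 = -$197.
That loss of $197 beats the $2197 the firm would lose by shutting down; producing recovers $2000 of fixed cost.

Profit = -$197 at q = 10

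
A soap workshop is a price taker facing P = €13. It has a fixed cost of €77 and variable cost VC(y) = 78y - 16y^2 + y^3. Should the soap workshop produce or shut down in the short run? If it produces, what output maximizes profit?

Shut down

Strip out fixed cost: VC = 78y - 16y^2 + y^3. Then AVC = 78 - 16y + y^2 and MC = 78 - 32y + 3y^2.
The AVC parabola has its vertex at y = 16/2 = 8, where AVC = 78 - 16·8 + 8^2 = €14.
Since P = €13 < min AVC = €14, price fails to cover variable cost at any output.
Best response: produce nothing and absorb the €77 fixed cost.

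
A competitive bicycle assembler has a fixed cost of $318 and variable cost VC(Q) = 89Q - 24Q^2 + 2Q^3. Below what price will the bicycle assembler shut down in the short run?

$17 per unit

The shutdown price is the minimum of AVC. VC = 89Q - 24Q^2 + 2Q^3, so AVC = 89 - 24Q + 2Q^2.
dAVC/dQ = -24 + 4Q = 0 gives Q = 6. min AVC = 89 - 24·6 + 2·6^2 = 17.
The firm shuts down for any P below $17.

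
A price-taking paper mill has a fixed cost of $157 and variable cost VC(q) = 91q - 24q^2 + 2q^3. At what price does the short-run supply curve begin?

The firm shuts down when price falls below the minimum of average variable cost. AVC = VC/q = 91 - 24q + 2q^2.
dAVC/dq = -24 + 4q = 0 gives q = 6. min AVC = 91 - 24·6 + 2·6^2 = 19.
The firm shuts down for any P below $19.

$19 per unit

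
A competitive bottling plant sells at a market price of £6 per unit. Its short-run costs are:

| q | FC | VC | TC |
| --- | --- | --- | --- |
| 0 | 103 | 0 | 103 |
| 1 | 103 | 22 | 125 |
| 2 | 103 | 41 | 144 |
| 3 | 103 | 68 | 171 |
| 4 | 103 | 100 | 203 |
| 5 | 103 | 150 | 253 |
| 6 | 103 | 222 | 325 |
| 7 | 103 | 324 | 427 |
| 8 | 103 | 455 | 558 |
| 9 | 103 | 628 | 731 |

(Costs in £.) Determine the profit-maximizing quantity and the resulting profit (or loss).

Profit at each row (π = 6q − TC): q=0: -103; q=1: -119; q=2: -132; q=3: -153; q=4: -179; q=5: -223; q=6: -289; q=7: -385; q=8: -510; q=9: -677.
Profit is highest at q = 0. Equivalently, the lowest AVC in the table is 41/2 ≈ £20.50 at q = 2, and P = £6 falls below it — price never covers variable cost, so the firm shuts down and loses only its fixed cost.

q = 0 (shut down); profit = -£103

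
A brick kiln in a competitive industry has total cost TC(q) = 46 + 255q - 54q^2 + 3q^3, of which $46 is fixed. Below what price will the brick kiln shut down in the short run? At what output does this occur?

The shutdown price is the minimum of AVC. VC = 255q - 54q^2 + 3q^3, so AVC = 255 - 54q + 3q^2.
dAVC/dq = -54 + 6q = 0 gives q = 9. min AVC = 255 - 54·9 + 3·9^2 = 12.
For P < $12 the firm produces nothing.

$12 per unit, at q = 9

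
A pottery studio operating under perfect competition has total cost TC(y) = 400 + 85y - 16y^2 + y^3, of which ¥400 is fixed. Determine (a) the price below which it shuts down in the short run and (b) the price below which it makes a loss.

Shutdown price = min AVC. AVC = 85 - 16y + y^2, with vertex at y = 8 and minimum ¥21.
ATC = 400/y + 85 - 16y + y^2. Setting dATC/dy = −400/y^2 − 16 + 2y = 0 gives y = 10 (since 2·10^3 − 16·10^2 = 400).
min ATC = 400/10 + 85 − 16·10 + 10^2 = ¥65. That is the break-even price.
Between these two prices the firm operates at a loss; above ¥65 it earns a profit.

Shutdown price = ¥21; break-even price = ¥65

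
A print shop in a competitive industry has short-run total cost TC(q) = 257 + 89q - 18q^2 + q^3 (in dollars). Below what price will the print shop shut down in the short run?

$8 per unit

The firm shuts down when price falls below the minimum of average variable cost. AVC = VC/q = 89 - 18q + q^2.
dAVC/dq = -18 + 2q = 0 gives q = 9. min AVC = 89 - 18·9 + 9^2 = 8.
So the shutdown price is $8.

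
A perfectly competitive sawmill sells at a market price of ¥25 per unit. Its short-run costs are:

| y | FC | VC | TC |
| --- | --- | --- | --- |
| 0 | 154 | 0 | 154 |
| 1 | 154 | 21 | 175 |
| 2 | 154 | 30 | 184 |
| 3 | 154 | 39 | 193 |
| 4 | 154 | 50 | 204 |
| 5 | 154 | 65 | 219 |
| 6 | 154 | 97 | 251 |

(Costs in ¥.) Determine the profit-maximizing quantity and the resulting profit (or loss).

Profit at each row (π = 25y − TC): y=0: -154; y=1: -150; y=2: -134; y=3: -118; y=4: -104; y=5: -94; y=6: -101.
Profit is maximized at y = 5. AVC there is 65/5 = ¥13 ≤ P, so producing beats shutting down (which would give -¥154).

y = 5; profit = -¥94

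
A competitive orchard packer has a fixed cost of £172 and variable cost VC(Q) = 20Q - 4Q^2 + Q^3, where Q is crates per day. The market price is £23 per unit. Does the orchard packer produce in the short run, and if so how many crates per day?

Produce at Q = 3

Strip out fixed cost: VC = 20Q - 4Q^2 + Q^3. Then AVC = 20 - 4Q + Q^2 and MC = 20 - 8Q + 3Q^2.
The AVC parabola has its vertex at Q = 4/2 = 2, where AVC = 20 - 4·2 + 2^2 = £16.
Since P = £23 ≥ min AVC = £16, price covers variable cost and the firm should produce.
Set P = MC: 23 = 20 - 8Q + 3Q^2 → -3 - 8Q + 3Q^2 = 0. The roots are Q = -1/3 and Q = 3; the profit-maximizing output is on the rising part of MC, so Q* = 3.
Check: AVC at Q = 3 is £17 ≤ P, so revenue covers variable cost.
Profit = P·Q − TC = 23·3 − 223 = -£154, a loss, but smaller than the £172 fixed cost the firm would lose by shutting down.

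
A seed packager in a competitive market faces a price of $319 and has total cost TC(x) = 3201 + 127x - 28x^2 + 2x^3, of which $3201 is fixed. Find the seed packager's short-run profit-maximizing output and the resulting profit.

AVC = 127 - 28x + 2x^2 has its minimum $29 at x = 7; price $319 clears that bar, so the firm operates.
With MC = 127 - 56x + 6x^2, P = MC on the upward-sloping part at x* = 12.
TR = 319·12 = 3828. TC = 3201 + 948 = 4149. Profit = 3828 − 4149 = -$321.
Shutting down would mean losing the fixed cost of $3201, so operating at a loss of $321 is better by $2880.

Profit = -$321 at x = 12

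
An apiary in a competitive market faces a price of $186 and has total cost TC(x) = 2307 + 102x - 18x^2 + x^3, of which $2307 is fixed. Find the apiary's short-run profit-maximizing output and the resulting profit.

Profit = -$347 at x = 14

AVC = 102 - 18x + x^2; min AVC = $21 at x = 9. Since P = $186 ≥ min AVC, the firm produces.
With MC = 102 - 36x + 3x^2, P = MC on the upward-sloping part at x* = 14.
TR = 186·14 = 2604. TC = 2307 + 644 = 2951. Profit = 2604 − 2951 = -$347.
By producing, the firm covers all variable cost plus $1960 of fixed cost; shutting down would lose the full $2307.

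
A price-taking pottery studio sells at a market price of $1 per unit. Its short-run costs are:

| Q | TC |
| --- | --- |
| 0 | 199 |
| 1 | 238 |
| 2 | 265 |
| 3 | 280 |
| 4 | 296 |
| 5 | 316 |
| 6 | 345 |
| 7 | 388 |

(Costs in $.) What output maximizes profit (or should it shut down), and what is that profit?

Q = 0 (shut down); profit = -$199

Profit at each row (π = 1Q − TC): Q=0: -199; Q=1: -237; Q=2: -263; Q=3: -277; Q=4: -292; Q=5: -311; Q=6: -339; Q=7: -381.
Profit is highest at Q = 0. Equivalently, the lowest AVC in the table is 117/5 ≈ $23.40 at Q = 5, and P = $1 falls below it — price never covers variable cost, so the firm shuts down and loses only its fixed cost.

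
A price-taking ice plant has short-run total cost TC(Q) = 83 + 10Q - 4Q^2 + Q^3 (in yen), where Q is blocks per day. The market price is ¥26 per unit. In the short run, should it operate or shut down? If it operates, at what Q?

Strip out fixed cost: VC = 10Q - 4Q^2 + Q^3. Then AVC = 10 - 4Q + Q^2 and MC = 10 - 8Q + 3Q^2.
The AVC parabola has its vertex at Q = 4/2 = 2, where AVC = 10 - 4·2 + 2^2 = ¥6.
Because ¥26 ≥ ¥6, revenue can cover variable cost; the firm operates.
Set P = MC: 26 = 10 - 8Q + 3Q^2 → -16 - 8Q + 3Q^2 = 0. The roots are Q = -4/3 and Q = 4; the profit-maximizing output is on the rising part of MC, so Q* = 4.
Check: AVC at Q = 4 is ¥10 ≤ P, so revenue covers variable cost.
Profit = P·Q − TC = 26·4 − 123 = -¥19, a loss, but smaller than the ¥83 fixed cost the firm would lose by shutting down.

Produce at Q = 4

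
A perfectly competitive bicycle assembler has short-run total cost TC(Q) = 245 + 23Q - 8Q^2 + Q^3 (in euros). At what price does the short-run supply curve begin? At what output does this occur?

€7 per unit, at Q = 4

Short-run supply begins at min AVC. From VC = 23Q - 8Q^2 + Q^3, AVC = 23 - 8Q + Q^2.
At the minimum of AVC, MC = AVC. MC = 23 - 16Q + 3Q^2; setting MC = AVC gives 2Q^2 - 8Q = 0, so Q = 4. min AVC = 7.
The firm shuts down for any P below €7.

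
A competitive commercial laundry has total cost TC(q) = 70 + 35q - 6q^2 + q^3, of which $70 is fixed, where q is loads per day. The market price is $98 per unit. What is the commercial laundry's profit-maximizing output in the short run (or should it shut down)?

Produce at q = 7

From TC, MC = TC'(q) = 35 - 12q + 3q^2 and AVC = VC/q = 35 - 6q + q^2.
AVC hits its minimum where MC = AVC, at q = 3, giving min AVC = 35 - 6·3 + 3^2 = $26.
P = $98 exceeds min AVC = $26, so the firm stays open.
P = MC gives -63 - 12q + 3q^2 = 0, with roots -3 and 7. Take the larger (rising MC): q* = 7.
Check: AVC at q = 7 is $42 ≤ P, so revenue covers variable cost.
Profit = P·q − TC = 98·7 − 364 = $322.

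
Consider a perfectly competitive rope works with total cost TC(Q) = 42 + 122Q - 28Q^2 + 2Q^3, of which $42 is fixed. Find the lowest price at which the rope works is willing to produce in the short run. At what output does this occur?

Short-run supply begins at min AVC. From VC = 122Q - 28Q^2 + 2Q^3, AVC = 122 - 28Q + 2Q^2.
dAVC/dQ = -28 + 4Q = 0 gives Q = 7. min AVC = 122 - 28·7 + 2·7^2 = 24.
So the shutdown price is $24.

$24 per unit, at Q = 7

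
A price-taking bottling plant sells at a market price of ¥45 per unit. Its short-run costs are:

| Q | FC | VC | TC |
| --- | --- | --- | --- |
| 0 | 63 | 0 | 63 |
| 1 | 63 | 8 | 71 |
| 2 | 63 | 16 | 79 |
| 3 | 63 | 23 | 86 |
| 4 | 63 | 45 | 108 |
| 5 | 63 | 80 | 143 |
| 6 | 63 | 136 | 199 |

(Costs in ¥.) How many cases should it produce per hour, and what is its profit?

Q = 5; profit = ¥82

Tabulate TR − TC: Q=0: -63; Q=1: -26; Q=2: 11; Q=3: 49; Q=4: 72; Q=5: 82; Q=6: 71.
Profit is maximized at Q = 5. AVC there is 80/5 = ¥16 ≤ P, so producing beats shutting down (which would give -¥63).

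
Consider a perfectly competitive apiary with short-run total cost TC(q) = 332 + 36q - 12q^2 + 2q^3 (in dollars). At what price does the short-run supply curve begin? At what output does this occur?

The firm shuts down when price falls below the minimum of average variable cost. AVC = VC/q = 36 - 12q + 2q^2.
At the minimum of AVC, MC = AVC. MC = 36 - 24q + 6q^2; setting MC = AVC gives 4q^2 - 12q = 0, so q = 3. min AVC = 18.
The firm shuts down for any P below $18.

$18 per unit, at q = 3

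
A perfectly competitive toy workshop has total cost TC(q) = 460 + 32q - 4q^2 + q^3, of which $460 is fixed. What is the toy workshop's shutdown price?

The firm shuts down when price falls below the minimum of average variable cost. AVC = VC/q = 32 - 4q + q^2.
At the minimum of AVC, MC = AVC. MC = 32 - 8q + 3q^2; setting MC = AVC gives 2q^2 - 4q = 0, so q = 2. min AVC = 28.
The firm shuts down for any P below $28.

$28 per unit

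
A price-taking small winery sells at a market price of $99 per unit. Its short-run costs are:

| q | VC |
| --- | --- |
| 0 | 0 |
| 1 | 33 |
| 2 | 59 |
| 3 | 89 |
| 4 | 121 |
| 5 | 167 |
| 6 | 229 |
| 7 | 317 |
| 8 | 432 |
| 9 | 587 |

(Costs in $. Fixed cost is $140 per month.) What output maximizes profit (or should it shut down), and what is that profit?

Compute π = P·q − TC at each output: q=0: -140; q=1: -74; q=2: -1; q=3: 68; q=4: 135; q=5: 188; q=6: 225; q=7: 236; q=8: 220; q=9: 164.
Profit is maximized at q = 7. AVC there is 317/7 = $45.29 ≤ P, so producing beats shutting down (which would give -$140).

q = 7; profit = $236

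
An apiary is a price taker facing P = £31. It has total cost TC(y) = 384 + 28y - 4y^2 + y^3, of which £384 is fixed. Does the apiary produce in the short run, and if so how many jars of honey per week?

Produce at y = 3

Strip out fixed cost: VC = 28y - 4y^2 + y^3. Then AVC = 28 - 4y + y^2 and MC = 28 - 8y + 3y^2.
AVC hits its minimum where MC = AVC, at y = 2, giving min AVC = 28 - 4·2 + 2^2 = £24.
Since P = £31 ≥ min AVC = £24, price covers variable cost and the firm should produce.
Set P = MC: 31 = 28 - 8y + 3y^2 → -3 - 8y + 3y^2 = 0. The roots are y = -1/3 and y = 3; the profit-maximizing output is on the rising part of MC, so y* = 3.
Check: AVC at y = 3 is £25 ≤ P, so revenue covers variable cost.
Profit = P·y − TC = 31·3 − 459 = -£366, a loss, but smaller than the £384 fixed cost the firm would lose by shutting down.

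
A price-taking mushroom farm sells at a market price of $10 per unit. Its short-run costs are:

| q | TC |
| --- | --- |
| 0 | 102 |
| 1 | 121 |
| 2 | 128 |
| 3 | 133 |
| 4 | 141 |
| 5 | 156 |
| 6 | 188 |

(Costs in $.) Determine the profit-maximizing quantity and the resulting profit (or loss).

q = 4; profit = -$101

Compute π = P·q − TC at each output: q=0: -102; q=1: -111; q=2: -108; q=3: -103; q=4: -101; q=5: -106; q=6: -128.
Profit is maximized at q = 4. AVC there is 39/4 = $9.75 ≤ P, so producing beats shutting down (which would give -$102).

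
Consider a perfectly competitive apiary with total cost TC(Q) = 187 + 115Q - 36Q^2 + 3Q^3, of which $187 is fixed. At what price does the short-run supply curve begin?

$7 per unit

Short-run supply begins at min AVC. From VC = 115Q - 36Q^2 + 3Q^3, AVC = 115 - 36Q + 3Q^2.
At the minimum of AVC, MC = AVC. MC = 115 - 72Q + 9Q^2; setting MC = AVC gives 6Q^2 - 36Q = 0, so Q = 6. min AVC = 7.
The firm shuts down for any P below $7.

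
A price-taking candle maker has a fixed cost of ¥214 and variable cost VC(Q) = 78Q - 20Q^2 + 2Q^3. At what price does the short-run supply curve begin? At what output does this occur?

The firm shuts down when price falls below the minimum of average variable cost. AVC = VC/Q = 78 - 20Q + 2Q^2.
dAVC/dQ = -20 + 4Q = 0 gives Q = 5. min AVC = 78 - 20·5 + 2·5^2 = 28.
The firm shuts down for any P below ¥28.

¥28 per unit, at Q = 5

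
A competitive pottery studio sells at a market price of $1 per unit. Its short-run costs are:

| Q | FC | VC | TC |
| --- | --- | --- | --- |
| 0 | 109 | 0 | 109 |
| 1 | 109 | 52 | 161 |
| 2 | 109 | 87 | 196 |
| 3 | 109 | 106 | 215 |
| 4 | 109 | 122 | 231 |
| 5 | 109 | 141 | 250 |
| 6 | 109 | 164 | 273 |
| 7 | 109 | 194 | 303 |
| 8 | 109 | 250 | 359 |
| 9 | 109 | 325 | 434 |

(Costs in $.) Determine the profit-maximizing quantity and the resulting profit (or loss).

Q = 0 (shut down); profit = -$109

Compute π = P·Q − TC at each output: Q=0: -109; Q=1: -160; Q=2: -194; Q=3: -212; Q=4: -227; Q=5: -245; Q=6: -267; Q=7: -296; Q=8: -351; Q=9: -425.
Profit is highest at Q = 0. Equivalently, the lowest AVC in the table is 164/6 ≈ $27.33 at Q = 6, and P = $1 falls below it — price never covers variable cost, so the firm shuts down and loses only its fixed cost.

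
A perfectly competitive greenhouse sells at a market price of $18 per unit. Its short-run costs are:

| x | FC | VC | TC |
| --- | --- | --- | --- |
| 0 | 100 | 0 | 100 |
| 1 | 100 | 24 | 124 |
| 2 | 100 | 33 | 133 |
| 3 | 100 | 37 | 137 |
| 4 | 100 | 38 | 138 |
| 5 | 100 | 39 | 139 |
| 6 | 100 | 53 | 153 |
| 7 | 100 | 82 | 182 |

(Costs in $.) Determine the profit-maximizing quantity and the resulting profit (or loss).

x = 6; profit = -$45

Compute π = P·x − TC at each output: x=0: -100; x=1: -106; x=2: -97; x=3: -83; x=4: -66; x=5: -49; x=6: -45; x=7: -56.
Profit is maximized at x = 6. AVC there is 53/6 = $8.83 ≤ P, so producing beats shutting down (which would give -$100).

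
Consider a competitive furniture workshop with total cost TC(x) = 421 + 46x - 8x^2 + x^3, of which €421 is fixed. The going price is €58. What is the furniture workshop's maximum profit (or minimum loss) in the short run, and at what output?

Profit = -€277 at x = 6

AVC = 46 - 8x + x^2; min AVC = €30 at x = 4. Since P = €58 ≥ min AVC, the firm produces.
With MC = 46 - 16x + 3x^2, P = MC on the upward-sloping part at x* = 6.
TR = 58·6 = 348. TC = 421 + 204 = 625. Profit = 348 − 625 = -€277.
By producing, the firm covers all variable cost plus €144 of fixed cost; shutting down would lose the full €421.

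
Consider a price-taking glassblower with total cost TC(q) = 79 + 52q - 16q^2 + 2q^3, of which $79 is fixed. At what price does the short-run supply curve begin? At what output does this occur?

$20 per unit, at q = 4

The firm shuts down when price falls below the minimum of average variable cost. AVC = VC/q = 52 - 16q + 2q^2.
At the minimum of AVC, MC = AVC. MC = 52 - 32q + 6q^2; setting MC = AVC gives 4q^2 - 16q = 0, so q = 4. min AVC = 20.
The firm shuts down for any P below $20.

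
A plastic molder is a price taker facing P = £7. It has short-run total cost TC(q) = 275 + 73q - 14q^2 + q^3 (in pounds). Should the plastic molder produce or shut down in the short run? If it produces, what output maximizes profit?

Shut down

Variable cost is VC = 73q - 14q^2 + q^3, so AVC = VC/q = 73 - 14q + q^2 and MC = dTC/dq = 73 - 28q + 3q^2.
The AVC parabola has its vertex at q = 14/2 = 7, where AVC = 73 - 14·7 + 7^2 = £24.
Since P = £7 < min AVC = £24, price fails to cover variable cost at any output.
The firm minimizes its loss by shutting down and losing only its fixed cost of £275.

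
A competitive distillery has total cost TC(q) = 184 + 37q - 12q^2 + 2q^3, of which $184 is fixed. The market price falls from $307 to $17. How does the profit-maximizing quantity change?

Output falls from 9 to 0 (the firm shuts down)

AVC = 37 - 12q + 2q^2, minimized at q = 3 where min AVC = $19. MC = 37 - 24q + 6q^2.
With P = $307 above the shutdown price, P = MC gives q = 9.
At P = $17 < min AVC = $19, price no longer covers variable cost at any output, so the firm shuts down: q = 0.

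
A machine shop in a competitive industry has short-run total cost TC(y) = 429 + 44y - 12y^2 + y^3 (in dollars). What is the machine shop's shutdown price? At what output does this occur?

$8 per unit, at y = 6

The shutdown price is the minimum of AVC. VC = 44y - 12y^2 + y^3, so AVC = 44 - 12y + y^2.
dAVC/dy = -12 + 2y = 0 gives y = 6. min AVC = 44 - 12·6 + 6^2 = 8.
The firm shuts down for any P below $8.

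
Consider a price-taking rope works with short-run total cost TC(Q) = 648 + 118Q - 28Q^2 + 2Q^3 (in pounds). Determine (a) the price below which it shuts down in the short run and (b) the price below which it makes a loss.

Shutdown price = £20; break-even price = £100

AVC = 118 - 28Q + 2Q^2; minimized at Q = 7, giving min AVC = £20. That is the shutdown price.
ATC = 648/Q + 118 - 28Q + 2Q^2. Setting dATC/dQ = −648/Q^2 − 28 + 4Q = 0 gives Q = 9 (since 4·9^3 − 28·9^2 = 648).
min ATC = 648/9 + 118 − 28·9 + 2·9^2 = £100. That is the break-even price.
Between these two prices the firm operates at a loss; above £100 it earns a profit.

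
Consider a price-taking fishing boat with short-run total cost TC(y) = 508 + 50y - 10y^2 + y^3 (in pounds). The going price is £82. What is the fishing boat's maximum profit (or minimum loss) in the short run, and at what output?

Profit = -£124 at y = 8

AVC = 50 - 10y + y^2; min AVC = £25 at y = 5. Since P = £82 ≥ min AVC, the firm produces.
With MC = 50 - 20y + 3y^2, P = MC on the upward-sloping part at y* = 8.
TR = 82·8 = 656. TC = 508 + 272 = 780. Profit = 656 − 780 = -£124.
Shutting down would mean losing the fixed cost of £508, so operating at a loss of £124 is better by £384.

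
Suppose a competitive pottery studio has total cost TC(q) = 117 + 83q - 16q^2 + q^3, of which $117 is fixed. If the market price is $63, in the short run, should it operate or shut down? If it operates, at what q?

From TC, MC = TC'(q) = 83 - 32q + 3q^2 and AVC = VC/q = 83 - 16q + q^2.
The AVC parabola has its vertex at q = 16/2 = 8, where AVC = 83 - 16·8 + 8^2 = $19.
Because $63 ≥ $19, revenue can cover variable cost; the firm operates.
Solving P = MC: 20 - 32q + 3q^2 = 0 ⇒ q = 2/3 or 10. On the upward-sloping branch, q* = 10.
Check: AVC at q = 10 is $23 ≤ P, so revenue covers variable cost.
Profit = P·q − TC = 63·10 − 347 = $283.

Produce at q = 10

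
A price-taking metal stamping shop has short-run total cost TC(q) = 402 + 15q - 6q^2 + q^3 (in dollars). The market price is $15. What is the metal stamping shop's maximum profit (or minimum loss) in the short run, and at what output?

AVC = 15 - 6q + q^2 has its minimum $6 at q = 3; price $15 clears that bar, so the firm operates.
With MC = 15 - 12q + 3q^2, P = MC on the upward-sloping part at q* = 4.
TR = 15·4 = 60. TC = 402 + 28 = 430. Profit = 60 − 430 = -$370.
By producing, the firm covers all variable cost plus $32 of fixed cost; shutting down would lose the full $402.

Profit = -$370 at q = 4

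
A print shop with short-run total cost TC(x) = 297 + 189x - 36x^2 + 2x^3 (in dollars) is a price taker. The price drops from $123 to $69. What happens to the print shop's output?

Output falls from 11 to 10

MC = 189 - 72x + 6x^2; the shutdown threshold is min AVC = $27 (at x = 9).
With P = $123 above the shutdown price, P = MC gives x = 11.
At P = $69 ≥ min AVC, set P = MC: x = 10. The firm stays open but cuts output.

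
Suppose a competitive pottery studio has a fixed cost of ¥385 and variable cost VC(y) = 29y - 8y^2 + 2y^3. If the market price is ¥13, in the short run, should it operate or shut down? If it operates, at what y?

Shut down

Strip out fixed cost: VC = 29y - 8y^2 + 2y^3. Then AVC = 29 - 8y + 2y^2 and MC = 29 - 16y + 6y^2.
AVC hits its minimum where MC = AVC, at y = 2, giving min AVC = 29 - 8·2 + 2·2^2 = ¥21.
With P < min AVC (¥13 < ¥21), every unit sold adds to the loss.
Best response: produce nothing and absorb the ¥385 fixed cost.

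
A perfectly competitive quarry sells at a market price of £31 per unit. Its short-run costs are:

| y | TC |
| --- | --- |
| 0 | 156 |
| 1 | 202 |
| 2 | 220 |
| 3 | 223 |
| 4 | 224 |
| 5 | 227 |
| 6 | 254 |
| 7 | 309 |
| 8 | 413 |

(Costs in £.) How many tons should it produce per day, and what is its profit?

Compute π = P·y − TC at each output: y=0: -156; y=1: -171; y=2: -158; y=3: -130; y=4: -100; y=5: -72; y=6: -68; y=7: -92; y=8: -165.
Profit is maximized at y = 6. AVC there is 98/6 = £16.33 ≤ P, so producing beats shutting down (which would give -£156).

y = 6; profit = -£68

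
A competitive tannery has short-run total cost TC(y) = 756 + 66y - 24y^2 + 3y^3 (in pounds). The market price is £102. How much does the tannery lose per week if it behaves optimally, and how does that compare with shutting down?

Profit = -£324 at y = 6

AVC = 66 - 24y + 3y^2 has its minimum £18 at y = 4; price £102 clears that bar, so the firm operates.
MC = 66 - 48y + 9y^2. Setting P = MC and taking the root on the rising branch gives y* = 6.
TR = 102·6 = 612. TC = 756 + 180 = 936. Profit = 612 − 936 = -£324.
By producing, the firm covers all variable cost plus £432 of fixed cost; shutting down would lose the full £756.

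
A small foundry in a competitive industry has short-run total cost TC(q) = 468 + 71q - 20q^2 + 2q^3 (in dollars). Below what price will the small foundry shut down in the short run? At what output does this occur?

$21 per unit, at q = 5

The shutdown price is the minimum of AVC. VC = 71q - 20q^2 + 2q^3, so AVC = 71 - 20q + 2q^2.
At the minimum of AVC, MC = AVC. MC = 71 - 40q + 6q^2; setting MC = AVC gives 4q^2 - 20q = 0, so q = 5. min AVC = 21.
The firm shuts down for any P below $21.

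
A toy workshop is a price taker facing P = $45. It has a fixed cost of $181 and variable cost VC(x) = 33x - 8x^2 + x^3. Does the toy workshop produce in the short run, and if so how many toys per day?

Strip out fixed cost: VC = 33x - 8x^2 + x^3. Then AVC = 33 - 8x + x^2 and MC = 33 - 16x + 3x^2.
AVC is minimized where dAVC/dx = -8 + 2x = 0, at x = 4; min AVC = 33 - 8·4 + 4^2 = $17.
Because $45 ≥ $17, revenue can cover variable cost; the firm operates.
P = MC gives -12 - 16x + 3x^2 = 0, with roots -2/3 and 6. Take the larger (rising MC): x* = 6.
Check: AVC at x = 6 is $21 ≤ P, so revenue covers variable cost.
Profit = P·x − TC = 45·6 − 307 = -$37, a loss, but smaller than the $181 fixed cost the firm would lose by shutting down.

Produce at x = 6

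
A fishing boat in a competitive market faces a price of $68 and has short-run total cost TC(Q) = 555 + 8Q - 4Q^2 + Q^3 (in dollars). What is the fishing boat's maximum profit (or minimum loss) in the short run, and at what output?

AVC = 8 - 4Q + Q^2 has its minimum $4 at Q = 2; price $68 clears that bar, so the firm operates.
With MC = 8 - 8Q + 3Q^2, P = MC on the upward-sloping part at Q* = 6.
TR = 68·6 = 408. TC = 555 + 120 = 675. Profit = 408 − 675 = -$267.
That loss of $267 beats the $555 the firm would lose by shutting down; producing recovers $288 of fixed cost.

Profit = -$267 at Q = 6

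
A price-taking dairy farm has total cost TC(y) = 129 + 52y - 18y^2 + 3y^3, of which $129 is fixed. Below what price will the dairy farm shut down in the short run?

Short-run supply begins at min AVC. From VC = 52y - 18y^2 + 3y^3, AVC = 52 - 18y + 3y^2.
dAVC/dy = -18 + 6y = 0 gives y = 3. min AVC = 52 - 18·3 + 3·3^2 = 25.
So the shutdown price is $25.

$25 per unit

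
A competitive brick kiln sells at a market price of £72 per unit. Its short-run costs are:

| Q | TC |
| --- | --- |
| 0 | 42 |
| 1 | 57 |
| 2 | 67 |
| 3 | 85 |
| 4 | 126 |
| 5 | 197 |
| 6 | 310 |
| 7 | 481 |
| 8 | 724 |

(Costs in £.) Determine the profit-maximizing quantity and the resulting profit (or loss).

Compute π = P·Q − TC at each output: Q=0: -42; Q=1: 15; Q=2: 77; Q=3: 131; Q=4: 162; Q=5: 163; Q=6: 122; Q=7: 23; Q=8: -148.
Profit is maximized at Q = 5. AVC there is 155/5 = £31 ≤ P, so producing beats shutting down (which would give -£42).

Q = 5; profit = £163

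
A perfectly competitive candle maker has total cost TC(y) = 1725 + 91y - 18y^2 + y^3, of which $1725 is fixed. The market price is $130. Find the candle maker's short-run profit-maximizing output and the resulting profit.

AVC = 91 - 18y + y^2 has its minimum $10 at y = 9; price $130 clears that bar, so the firm operates.
With MC = 91 - 36y + 3y^2, P = MC on the upward-sloping part at y* = 13.
TR = 130·13 = 1690. TC = 1725 + 338 = 2063. Profit = 1690 − 2063 = -$373.
By producing, the firm covers all variable cost plus $1352 of fixed cost; shutting down would lose the full $1725.

Profit = -$373 at y = 13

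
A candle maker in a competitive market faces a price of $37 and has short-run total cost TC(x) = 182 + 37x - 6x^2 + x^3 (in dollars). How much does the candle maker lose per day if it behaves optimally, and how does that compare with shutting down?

AVC = 37 - 6x + x^2; min AVC = $28 at x = 3. Since P = $37 ≥ min AVC, the firm produces.
With MC = 37 - 12x + 3x^2, P = MC on the upward-sloping part at x* = 4.
TR = 37·4 = 148. TC = 182 + 116 = 298. Profit = 148 − 298 = -$150.
By producing, the firm covers all variable cost plus $32 of fixed cost; shutting down would lose the full $182.

Profit = -$150 at x = 4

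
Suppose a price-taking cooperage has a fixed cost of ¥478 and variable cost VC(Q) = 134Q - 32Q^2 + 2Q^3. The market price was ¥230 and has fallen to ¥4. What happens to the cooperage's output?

MC = 134 - 64Q + 6Q^2; the shutdown threshold is min AVC = ¥6 (at Q = 8).
At P = ¥230 ≥ min AVC, set P = MC on the rising branch: Q = 12.
At P = ¥4 < min AVC = ¥6, price no longer covers variable cost at any output, so the firm shuts down: Q = 0.

Output falls from 12 to 0 (the firm shuts down)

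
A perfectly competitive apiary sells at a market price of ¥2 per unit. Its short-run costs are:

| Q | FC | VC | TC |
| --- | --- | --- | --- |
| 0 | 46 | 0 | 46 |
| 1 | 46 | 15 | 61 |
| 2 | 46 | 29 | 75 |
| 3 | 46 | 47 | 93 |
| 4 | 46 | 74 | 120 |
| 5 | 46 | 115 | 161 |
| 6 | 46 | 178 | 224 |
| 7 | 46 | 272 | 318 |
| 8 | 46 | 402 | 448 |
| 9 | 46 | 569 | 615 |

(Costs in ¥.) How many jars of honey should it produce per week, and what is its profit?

Profit at each row (π = 2Q − TC): Q=0: -46; Q=1: -59; Q=2: -71; Q=3: -87; Q=4: -112; Q=5: -151; Q=6: -212; Q=7: -304; Q=8: -432; Q=9: -597.
Profit is highest at Q = 0. Equivalently, the lowest AVC in the table is 29/2 ≈ ¥14.50 at Q = 2, and P = ¥2 falls below it — price never covers variable cost, so the firm shuts down and loses only its fixed cost.

Q = 0 (shut down); profit = -¥46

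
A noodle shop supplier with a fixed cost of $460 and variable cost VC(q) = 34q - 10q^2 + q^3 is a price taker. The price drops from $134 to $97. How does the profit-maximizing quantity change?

MC = 34 - 20q + 3q^2; the shutdown threshold is min AVC = $9 (at q = 5).
With P = $134 above the shutdown price, P = MC gives q = 10.
At P = $97 ≥ min AVC, set P = MC: q = 9. The firm stays open but cuts output.

Output falls from 10 to 9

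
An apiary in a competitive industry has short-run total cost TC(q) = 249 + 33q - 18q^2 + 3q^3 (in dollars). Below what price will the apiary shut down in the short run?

$6 per unit

The firm shuts down when price falls below the minimum of average variable cost. AVC = VC/q = 33 - 18q + 3q^2.
At the minimum of AVC, MC = AVC. MC = 33 - 36q + 9q^2; setting MC = AVC gives 6q^2 - 18q = 0, so q = 3. min AVC = 6.
So the shutdown price is $6.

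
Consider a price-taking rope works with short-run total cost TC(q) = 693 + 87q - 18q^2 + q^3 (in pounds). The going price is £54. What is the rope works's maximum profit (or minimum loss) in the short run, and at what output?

Profit = -£209 at q = 11

AVC = 87 - 18q + q^2 has its minimum £6 at q = 9; price £54 clears that bar, so the firm operates.
MC = 87 - 36q + 3q^2. Setting P = MC and taking the root on the rising branch gives q* = 11.
TR = 54·11 = 594. TC = 693 + 110 = 803. Profit = 594 − 803 = -£209.
Shutting down would mean losing the fixed cost of £693, so operating at a loss of £209 is better by £484.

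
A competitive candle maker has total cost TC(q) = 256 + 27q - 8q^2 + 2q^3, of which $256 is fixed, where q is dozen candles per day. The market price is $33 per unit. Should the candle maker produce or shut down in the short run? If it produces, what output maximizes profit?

Variable cost is VC = 27q - 8q^2 + 2q^3, so AVC = VC/q = 27 - 8q + 2q^2 and MC = dTC/dq = 27 - 16q + 6q^2.
AVC hits its minimum where MC = AVC, at q = 2, giving min AVC = 27 - 8·2 + 2·2^2 = $19.
P = $33 exceeds min AVC = $19, so the firm stays open.
Set P = MC: 33 = 27 - 16q + 6q^2 → -6 - 16q + 6q^2 = 0. The roots are q = -1/3 and q = 3; the profit-maximizing output is on the rising part of MC, so q* = 3.
Check: AVC at q = 3 is $21 ≤ P, so revenue covers variable cost.
Profit = P·q − TC = 33·3 − 319 = -$220, a loss, but smaller than the $256 fixed cost the firm would lose by shutting down.

Produce at q = 3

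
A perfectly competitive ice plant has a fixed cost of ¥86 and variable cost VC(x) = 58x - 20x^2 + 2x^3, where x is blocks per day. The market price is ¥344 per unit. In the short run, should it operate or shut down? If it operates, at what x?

From TC, MC = TC'(x) = 58 - 40x + 6x^2 and AVC = VC/x = 58 - 20x + 2x^2.
The AVC parabola has its vertex at x = 20/4 = 5, where AVC = 58 - 20·5 + 2·5^2 = ¥8.
Because ¥344 ≥ ¥8, revenue can cover variable cost; the firm operates.
Set P = MC: 344 = 58 - 40x + 6x^2 → -286 - 40x + 6x^2 = 0. The roots are x = -13/3 and x = 11; the profit-maximizing output is on the rising part of MC, so x* = 11.
Check: AVC at x = 11 is ¥80 ≤ P, so revenue covers variable cost.
Profit = P·x − TC = 344·11 − 966 = ¥2818.

Produce at x = 11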